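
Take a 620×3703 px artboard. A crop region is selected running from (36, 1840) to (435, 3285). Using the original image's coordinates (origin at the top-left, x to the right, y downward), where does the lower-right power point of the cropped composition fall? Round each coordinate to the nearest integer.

Crop width = 435 − 36 = 399 px; one third is 133.00 px.
Crop height = 3285 − 1840 = 1445 px; one third is 481.67 px.
The lower-right point is two-thirds across and two-thirds down within the crop:
x = 36 + 2 × 133.00 ≈ 302; y = 1840 + 2 × 481.67 ≈ 2803.

x = 302 px, y = 2803 px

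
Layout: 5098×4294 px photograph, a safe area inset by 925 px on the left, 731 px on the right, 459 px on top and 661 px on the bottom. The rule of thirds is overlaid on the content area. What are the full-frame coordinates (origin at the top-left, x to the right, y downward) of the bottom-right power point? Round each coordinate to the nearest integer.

Content width = 5098 − 925 − 731 = 3442 px; content height = 4294 − 459 − 661 = 3174 px.
Bottom-right is two-thirds across and two-thirds down within the content area.
x = 925 + 2 × 3442/3 = 925 + 2294.67 ≈ 3220
y = 459 + 2 × 3174/3 = 459 + 2116.00 ≈ 2575

x = 3220 px, y = 2575 px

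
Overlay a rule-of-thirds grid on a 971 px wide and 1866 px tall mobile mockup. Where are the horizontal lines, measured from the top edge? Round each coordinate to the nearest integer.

622 px and 1244 px

1866 / 3 = 622, so the horizontal lines sit at one and two thirds of 1866.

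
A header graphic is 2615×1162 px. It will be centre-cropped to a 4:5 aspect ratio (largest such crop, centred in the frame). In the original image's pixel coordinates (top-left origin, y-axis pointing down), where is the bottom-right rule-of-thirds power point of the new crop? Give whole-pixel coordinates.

(1462, 775)

2615/1162 > 4/5, so the 4:5 crop keeps the full height 1162 and trims width to 1162 × 4/5 = 929.60 px.
Left offset = (2615 − 929.60)/2 = 842.70 px; top offset = 0.
Bottom-right is two-thirds across and two-thirds down within the crop:
x = 842.70 + 2 × 929.60/3 ≈ 1462; y = 0.00 + 2 × 1162.00/3 ≈ 775.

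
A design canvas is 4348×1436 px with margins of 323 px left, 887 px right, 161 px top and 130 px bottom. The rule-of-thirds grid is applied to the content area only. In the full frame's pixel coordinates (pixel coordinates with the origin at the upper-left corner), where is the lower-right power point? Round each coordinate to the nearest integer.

Content width = 4348 − 323 − 887 = 3138 px; content height = 1436 − 161 − 130 = 1145 px.
Lower-right is two-thirds across and two-thirds down within the content area.
x = 323 + 2 × 3138/3 = 323 + 2092.00 ≈ 2415
y = 161 + 2 × 1145/3 = 161 + 763.33 ≈ 924

(2415, 924)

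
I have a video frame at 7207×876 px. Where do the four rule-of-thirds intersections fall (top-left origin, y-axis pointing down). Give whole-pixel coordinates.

(2402, 292), (4805, 292), (2402, 584), (4805, 584)

One third of 7207 is 2402.33; one third of 876 is 292.
Vertical third lines at x = 2402 and x = 4805; horizontal third lines at y = 292 and y = 584.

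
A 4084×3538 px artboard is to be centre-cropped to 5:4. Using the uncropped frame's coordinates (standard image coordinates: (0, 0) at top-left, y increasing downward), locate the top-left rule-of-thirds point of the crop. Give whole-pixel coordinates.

4084/3538 < 5/4, so the 5:4 crop keeps the full width 4084 and trims height to 4084 × 4/5 = 3267.20 px.
Top offset = (3538 − 3267.20)/2 = 135.40 px; left offset = 0.
Top-left is one-third across and one-third down within the crop:
x = 0.00 + 1 × 4084.00/3 ≈ 1361; y = 135.40 + 1 × 3267.20/3 ≈ 1224.

(1361, 1224)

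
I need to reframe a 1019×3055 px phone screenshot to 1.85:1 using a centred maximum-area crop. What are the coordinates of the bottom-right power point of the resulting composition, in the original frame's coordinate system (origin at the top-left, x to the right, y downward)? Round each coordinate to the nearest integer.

1019/3055 < 1.85/1, so the 1.85:1 crop keeps the full width 1019 and trims height to 1019 × 1/1.85 = 550.81 px.
Top offset = (3055 − 550.81)/2 = 1252.09 px; left offset = 0.
Bottom-right is two-thirds across and two-thirds down within the crop:
x = 0.00 + 2 × 1019.00/3 ≈ 679; y = 1252.09 + 2 × 550.81/3 ≈ 1619.

x = 679 px, y = 1619 px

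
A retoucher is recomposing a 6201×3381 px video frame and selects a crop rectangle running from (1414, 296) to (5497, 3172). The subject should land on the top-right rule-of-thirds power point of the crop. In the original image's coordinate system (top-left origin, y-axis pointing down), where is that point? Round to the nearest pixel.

Crop width = 5497 − 1414 = 4083 px; one third is 1361.00 px.
Crop height = 3172 − 296 = 2876 px; one third is 958.67 px.
The top-right point is two-thirds across and one-third down within the crop:
x = 1414 + 2 × 1361.00 ≈ 4136; y = 296 + 1 × 958.67 ≈ 1255.

x = 4136 px, y = 1255 px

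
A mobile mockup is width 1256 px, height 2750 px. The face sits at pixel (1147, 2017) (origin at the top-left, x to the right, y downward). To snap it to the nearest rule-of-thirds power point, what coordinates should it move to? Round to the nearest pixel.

Third lines: x ∈ {419, 837}, y ∈ {917, 1833}.
1147 is closer to x = 837; 2017 is closer to y = 1833.
So the nearest intersection is the lower-right power point.

(837, 1833)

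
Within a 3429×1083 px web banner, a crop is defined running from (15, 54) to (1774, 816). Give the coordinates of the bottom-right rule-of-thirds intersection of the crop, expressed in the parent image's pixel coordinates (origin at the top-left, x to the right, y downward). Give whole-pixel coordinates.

Crop width = 1774 − 15 = 1759 px; one third is 586.33 px.
Crop height = 816 − 54 = 762 px; one third is 254.00 px.
The bottom-right point is two-thirds across and two-thirds down within the crop:
x = 15 + 2 × 586.33 ≈ 1188; y = 54 + 2 × 254.00 ≈ 562.

(1188, 562)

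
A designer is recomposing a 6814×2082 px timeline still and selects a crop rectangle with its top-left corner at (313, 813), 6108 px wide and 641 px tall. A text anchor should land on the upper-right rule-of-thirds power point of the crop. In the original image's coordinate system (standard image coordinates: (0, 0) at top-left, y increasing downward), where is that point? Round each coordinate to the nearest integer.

x = 4385 px, y = 1027 px

One third of the crop width 6108 is 2036.00 px.
One third of the crop height 641 is 213.67 px.
The upper-right point is two-thirds across and one-third down within the crop:
x = 313 + 2 × 2036.00 ≈ 4385; y = 813 + 1 × 213.67 ≈ 1027.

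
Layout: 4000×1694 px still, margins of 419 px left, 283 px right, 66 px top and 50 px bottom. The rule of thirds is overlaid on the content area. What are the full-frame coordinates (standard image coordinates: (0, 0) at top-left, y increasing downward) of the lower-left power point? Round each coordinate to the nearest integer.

x = 1518 px, y = 1118 px

Content width = 4000 − 419 − 283 = 3298 px; content height = 1694 − 66 − 50 = 1578 px.
Lower-left is one-third across and two-thirds down within the content area.
x = 419 + 1 × 3298/3 = 419 + 1099.33 ≈ 1518
y = 66 + 2 × 1578/3 = 66 + 1052.00 ≈ 1118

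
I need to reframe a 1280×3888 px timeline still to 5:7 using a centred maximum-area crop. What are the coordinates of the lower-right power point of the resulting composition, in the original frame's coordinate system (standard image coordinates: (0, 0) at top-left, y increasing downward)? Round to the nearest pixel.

x = 853 px, y = 2243 px

1280/3888 < 5/7, so the 5:7 crop keeps the full width 1280 and trims height to 1280 × 7/5 = 1792.00 px.
Top offset = (3888 − 1792.00)/2 = 1048.00 px; left offset = 0.
Lower-right is two-thirds across and two-thirds down within the crop:
x = 0.00 + 2 × 1280.00/3 ≈ 853; y = 1048.00 + 2 × 1792.00/3 ≈ 2243.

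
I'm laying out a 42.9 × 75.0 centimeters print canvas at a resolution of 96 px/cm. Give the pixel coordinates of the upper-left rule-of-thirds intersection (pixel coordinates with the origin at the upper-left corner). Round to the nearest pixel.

In pixels the canvas is 42.9 × 96 = 4118.4 wide and 75.0 × 96 = 7200 tall.
The upper-left point is one-third across and one-third down:
x = 1 × 4118.4/3 ≈ 1373; y = 1 × 7200/3 ≈ 2400.

x = 1373 px, y = 2400 px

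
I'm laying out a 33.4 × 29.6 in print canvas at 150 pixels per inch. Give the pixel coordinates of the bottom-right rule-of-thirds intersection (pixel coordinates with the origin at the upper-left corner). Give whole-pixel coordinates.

In pixels the canvas is 33.4 × 150 = 5010 wide and 29.6 × 150 = 4440 tall.
The bottom-right point is two-thirds across and two-thirds down:
x = 2 × 5010/3 ≈ 3340; y = 2 × 4440/3 ≈ 2960.

x = 3340 px, y = 2960 px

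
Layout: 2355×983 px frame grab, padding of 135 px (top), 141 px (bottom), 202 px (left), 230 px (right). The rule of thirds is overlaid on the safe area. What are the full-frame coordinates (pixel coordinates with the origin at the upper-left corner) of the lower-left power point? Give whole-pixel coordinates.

Content width = 2355 − 202 − 230 = 1923 px; content height = 983 − 135 − 141 = 707 px.
Lower-left is one-third across and two-thirds down within the safe area.
x = 202 + 1 × 1923/3 = 202 + 641.00 ≈ 843
y = 135 + 2 × 707/3 = 135 + 471.33 ≈ 606

x = 843 px, y = 606 px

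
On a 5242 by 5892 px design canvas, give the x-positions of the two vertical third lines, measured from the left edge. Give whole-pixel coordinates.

5242 / 3 = 1747.33, so the vertical lines sit at one and two thirds of 5242.

1747 px and 3495 px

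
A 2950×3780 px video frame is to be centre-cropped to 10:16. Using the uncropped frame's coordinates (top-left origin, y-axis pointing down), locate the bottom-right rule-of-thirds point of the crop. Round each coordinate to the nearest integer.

(1869, 2520)

2950/3780 > 10/16, so the 10:16 crop keeps the full height 3780 and trims width to 3780 × 10/16 = 2362.50 px.
Left offset = (2950 − 2362.50)/2 = 293.75 px; top offset = 0.
Bottom-right is two-thirds across and two-thirds down within the crop:
x = 293.75 + 2 × 2362.50/3 ≈ 1869; y = 0.00 + 2 × 3780.00/3 ≈ 2520.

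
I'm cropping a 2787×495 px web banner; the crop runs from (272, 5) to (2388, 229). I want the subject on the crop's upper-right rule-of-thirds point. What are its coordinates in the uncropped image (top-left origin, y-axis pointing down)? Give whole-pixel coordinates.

Crop width = 2388 − 272 = 2116 px; one third is 705.33 px.
Crop height = 229 − 5 = 224 px; one third is 74.67 px.
The upper-right point is two-thirds across and one-third down within the crop:
x = 272 + 2 × 705.33 ≈ 1683; y = 5 + 1 × 74.67 ≈ 80.

x = 1683 px, y = 80 px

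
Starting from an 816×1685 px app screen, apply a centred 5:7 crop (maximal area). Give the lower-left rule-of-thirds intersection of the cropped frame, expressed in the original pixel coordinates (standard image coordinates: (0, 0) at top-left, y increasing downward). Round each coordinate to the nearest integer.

(272, 1033)

816/1685 < 5/7, so the 5:7 crop keeps the full width 816 and trims height to 816 × 7/5 = 1142.40 px.
Top offset = (1685 − 1142.40)/2 = 271.30 px; left offset = 0.
Lower-left is one-third across and two-thirds down within the crop:
x = 0.00 + 1 × 816.00/3 ≈ 272; y = 271.30 + 2 × 1142.40/3 ≈ 1033.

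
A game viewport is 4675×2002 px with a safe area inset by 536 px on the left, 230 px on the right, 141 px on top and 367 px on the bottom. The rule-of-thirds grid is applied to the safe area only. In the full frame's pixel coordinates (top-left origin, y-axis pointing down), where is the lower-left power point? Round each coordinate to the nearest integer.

x = 1839 px, y = 1137 px

Content width = 4675 − 536 − 230 = 3909 px; content height = 2002 − 141 − 367 = 1494 px.
Lower-left is one-third across and two-thirds down within the safe area.
x = 536 + 1 × 3909/3 = 536 + 1303.00 ≈ 1839
y = 141 + 2 × 1494/3 = 141 + 996.00 ≈ 1137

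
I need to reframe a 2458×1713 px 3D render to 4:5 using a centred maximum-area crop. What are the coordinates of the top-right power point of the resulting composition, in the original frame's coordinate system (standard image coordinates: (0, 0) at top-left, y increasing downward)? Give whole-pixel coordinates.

2458/1713 > 4/5, so the 4:5 crop keeps the full height 1713 and trims width to 1713 × 4/5 = 1370.40 px.
Left offset = (2458 − 1370.40)/2 = 543.80 px; top offset = 0.
Top-right is two-thirds across and one-third down within the crop:
x = 543.80 + 2 × 1370.40/3 ≈ 1457; y = 0.00 + 1 × 1713.00/3 ≈ 571.

x = 1457 px, y = 571 px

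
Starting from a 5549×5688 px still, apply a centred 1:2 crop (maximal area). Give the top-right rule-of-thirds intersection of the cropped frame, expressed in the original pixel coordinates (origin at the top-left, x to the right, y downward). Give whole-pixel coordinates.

x = 3249 px, y = 1896 px

5549/5688 > 1/2, so the 1:2 crop keeps the full height 5688 and trims width to 5688 × 1/2 = 2844.00 px.
Left offset = (5549 − 2844.00)/2 = 1352.50 px; top offset = 0.
Top-right is two-thirds across and one-third down within the crop:
x = 1352.50 + 2 × 2844.00/3 ≈ 3249; y = 0.00 + 1 × 5688.00/3 ≈ 1896.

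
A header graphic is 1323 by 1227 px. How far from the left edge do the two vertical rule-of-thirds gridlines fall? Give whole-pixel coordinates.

1323 / 3 = 441, so the vertical lines sit at one and two thirds of 1323.

441 px and 882 px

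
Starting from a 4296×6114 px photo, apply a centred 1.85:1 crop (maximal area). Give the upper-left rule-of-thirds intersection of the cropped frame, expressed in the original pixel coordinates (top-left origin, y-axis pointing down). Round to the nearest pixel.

4296/6114 < 1.85/1, so the 1.85:1 crop keeps the full width 4296 and trims height to 4296 × 1/1.85 = 2322.16 px.
Top offset = (6114 − 2322.16)/2 = 1895.92 px; left offset = 0.
Upper-left is one-third across and one-third down within the crop:
x = 0.00 + 1 × 4296.00/3 ≈ 1432; y = 1895.92 + 1 × 2322.16/3 ≈ 2670.

x = 1432 px, y = 2670 px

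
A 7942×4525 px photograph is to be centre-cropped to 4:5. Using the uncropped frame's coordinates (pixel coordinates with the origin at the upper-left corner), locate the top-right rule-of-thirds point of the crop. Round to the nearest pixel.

(4574, 1508)

7942/4525 > 4/5, so the 4:5 crop keeps the full height 4525 and trims width to 4525 × 4/5 = 3620.00 px.
Left offset = (7942 − 3620.00)/2 = 2161.00 px; top offset = 0.
Top-right is two-thirds across and one-third down within the crop:
x = 2161.00 + 2 × 3620.00/3 ≈ 4574; y = 0.00 + 1 × 4525.00/3 ≈ 1508.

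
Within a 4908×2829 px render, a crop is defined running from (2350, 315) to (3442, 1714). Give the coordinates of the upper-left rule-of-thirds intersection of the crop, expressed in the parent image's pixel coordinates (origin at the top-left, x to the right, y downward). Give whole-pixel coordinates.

Crop width = 3442 − 2350 = 1092 px; one third is 364.00 px.
Crop height = 1714 − 315 = 1399 px; one third is 466.33 px.
The upper-left point is one-third across and one-third down within the crop:
x = 2350 + 1 × 364.00 ≈ 2714; y = 315 + 1 × 466.33 ≈ 781.

x = 2714 px, y = 781 px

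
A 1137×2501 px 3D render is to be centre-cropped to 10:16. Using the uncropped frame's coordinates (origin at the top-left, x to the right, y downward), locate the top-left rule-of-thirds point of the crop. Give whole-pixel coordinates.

1137/2501 < 10/16, so the 10:16 crop keeps the full width 1137 and trims height to 1137 × 16/10 = 1819.20 px.
Top offset = (2501 − 1819.20)/2 = 340.90 px; left offset = 0.
Top-left is one-third across and one-third down within the crop:
x = 0.00 + 1 × 1137.00/3 ≈ 379; y = 340.90 + 1 × 1819.20/3 ≈ 947.

x = 379 px, y = 947 px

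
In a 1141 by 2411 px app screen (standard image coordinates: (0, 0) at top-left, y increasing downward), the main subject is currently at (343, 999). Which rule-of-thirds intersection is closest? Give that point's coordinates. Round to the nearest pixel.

x = 380 px, y = 804 px

Third lines: x ∈ {380, 761}, y ∈ {804, 1607}.
343 is closer to x = 380; 999 is closer to y = 804.
So the nearest intersection is the upper-left power point.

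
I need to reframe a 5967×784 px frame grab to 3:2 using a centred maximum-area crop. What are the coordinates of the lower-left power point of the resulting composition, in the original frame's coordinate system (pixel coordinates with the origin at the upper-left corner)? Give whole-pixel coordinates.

5967/784 > 3/2, so the 3:2 crop keeps the full height 784 and trims width to 784 × 3/2 = 1176.00 px.
Left offset = (5967 − 1176.00)/2 = 2395.50 px; top offset = 0.
Lower-left is one-third across and two-thirds down within the crop:
x = 2395.50 + 1 × 1176.00/3 ≈ 2788; y = 0.00 + 2 × 784.00/3 ≈ 523.

x = 2788 px, y = 523 px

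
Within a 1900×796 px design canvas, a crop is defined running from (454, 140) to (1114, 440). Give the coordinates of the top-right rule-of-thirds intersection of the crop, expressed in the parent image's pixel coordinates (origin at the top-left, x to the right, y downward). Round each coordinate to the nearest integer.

Crop width = 1114 − 454 = 660 px; one third is 220.00 px.
Crop height = 440 − 140 = 300 px; one third is 100.00 px.
The top-right point is two-thirds across and one-third down within the crop:
x = 454 + 2 × 220.00 ≈ 894; y = 140 + 1 × 100.00 ≈ 240.

x = 894 px, y = 240 px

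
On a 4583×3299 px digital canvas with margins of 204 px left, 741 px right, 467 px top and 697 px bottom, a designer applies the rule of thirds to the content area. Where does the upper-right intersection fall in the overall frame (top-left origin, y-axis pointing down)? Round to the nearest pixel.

Content width = 4583 − 204 − 741 = 3638 px; content height = 3299 − 467 − 697 = 2135 px.
Upper-right is two-thirds across and one-third down within the content area.
x = 204 + 2 × 3638/3 = 204 + 2425.33 ≈ 2629
y = 467 + 1 × 2135/3 = 467 + 711.67 ≈ 1179

(2629, 1179)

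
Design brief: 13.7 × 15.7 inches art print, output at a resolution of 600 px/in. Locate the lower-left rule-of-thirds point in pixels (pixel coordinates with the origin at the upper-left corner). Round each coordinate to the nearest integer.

In pixels the canvas is 13.7 × 600 = 8220 wide and 15.7 × 600 = 9420 tall.
The lower-left point is one-third across and two-thirds down:
x = 1 × 8220/3 ≈ 2740; y = 2 × 9420/3 ≈ 6280.

x = 2740 px, y = 6280 px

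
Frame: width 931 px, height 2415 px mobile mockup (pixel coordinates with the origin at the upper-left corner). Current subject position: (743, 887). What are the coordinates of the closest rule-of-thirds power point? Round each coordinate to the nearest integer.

x = 621 px, y = 805 px

Third lines: x ∈ {310, 621}, y ∈ {805, 1610}.
743 is closer to x = 621; 887 is closer to y = 805.
So the nearest intersection is the upper-right power point.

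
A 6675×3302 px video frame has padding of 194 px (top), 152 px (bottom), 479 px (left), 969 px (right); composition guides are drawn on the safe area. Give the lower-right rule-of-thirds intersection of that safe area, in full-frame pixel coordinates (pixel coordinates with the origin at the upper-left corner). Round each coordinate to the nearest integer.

Content width = 6675 − 479 − 969 = 5227 px; content height = 3302 − 194 − 152 = 2956 px.
Lower-right is two-thirds across and two-thirds down within the safe area.
x = 479 + 2 × 5227/3 = 479 + 3484.67 ≈ 3964
y = 194 + 2 × 2956/3 = 194 + 1970.67 ≈ 2165

(3964, 2165)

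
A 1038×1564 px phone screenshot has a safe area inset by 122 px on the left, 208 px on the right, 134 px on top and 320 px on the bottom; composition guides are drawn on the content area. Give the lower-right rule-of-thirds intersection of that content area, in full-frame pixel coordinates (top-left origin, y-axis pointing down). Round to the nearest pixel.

x = 594 px, y = 874 px

Content width = 1038 − 122 − 208 = 708 px; content height = 1564 − 134 − 320 = 1110 px.
Lower-right is two-thirds across and two-thirds down within the content area.
x = 122 + 2 × 708/3 = 122 + 472.00 ≈ 594
y = 134 + 2 × 1110/3 = 134 + 740.00 ≈ 874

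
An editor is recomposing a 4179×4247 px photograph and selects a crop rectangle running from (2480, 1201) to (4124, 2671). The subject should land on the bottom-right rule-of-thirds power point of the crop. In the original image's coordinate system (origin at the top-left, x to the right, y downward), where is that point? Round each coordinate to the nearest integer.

Crop width = 4124 − 2480 = 1644 px; one third is 548.00 px.
Crop height = 2671 − 1201 = 1470 px; one third is 490.00 px.
The bottom-right point is two-thirds across and two-thirds down within the crop:
x = 2480 + 2 × 548.00 ≈ 3576; y = 1201 + 2 × 490.00 ≈ 2181.

x = 3576 px, y = 2181 px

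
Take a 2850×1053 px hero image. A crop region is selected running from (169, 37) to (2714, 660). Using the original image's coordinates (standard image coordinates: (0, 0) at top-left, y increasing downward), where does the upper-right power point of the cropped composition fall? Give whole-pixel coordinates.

Crop width = 2714 − 169 = 2545 px; one third is 848.33 px.
Crop height = 660 − 37 = 623 px; one third is 207.67 px.
The upper-right point is two-thirds across and one-third down within the crop:
x = 169 + 2 × 848.33 ≈ 1866; y = 37 + 1 × 207.67 ≈ 245.

(1866, 245)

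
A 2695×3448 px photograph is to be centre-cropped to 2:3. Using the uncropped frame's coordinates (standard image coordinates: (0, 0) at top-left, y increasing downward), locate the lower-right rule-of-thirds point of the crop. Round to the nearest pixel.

x = 1731 px, y = 2299 px

2695/3448 > 2/3, so the 2:3 crop keeps the full height 3448 and trims width to 3448 × 2/3 = 2298.67 px.
Left offset = (2695 − 2298.67)/2 = 198.17 px; top offset = 0.
Lower-right is two-thirds across and two-thirds down within the crop:
x = 198.17 + 2 × 2298.67/3 ≈ 1731; y = 0.00 + 2 × 3448.00/3 ≈ 2299.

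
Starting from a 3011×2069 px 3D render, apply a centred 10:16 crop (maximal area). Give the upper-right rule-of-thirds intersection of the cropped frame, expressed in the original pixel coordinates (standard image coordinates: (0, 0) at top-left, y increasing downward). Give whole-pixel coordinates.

3011/2069 > 10/16, so the 10:16 crop keeps the full height 2069 and trims width to 2069 × 10/16 = 1293.12 px.
Left offset = (3011 − 1293.12)/2 = 858.94 px; top offset = 0.
Upper-right is two-thirds across and one-third down within the crop:
x = 858.94 + 2 × 1293.12/3 ≈ 1721; y = 0.00 + 1 × 2069.00/3 ≈ 690.

x = 1721 px, y = 690 px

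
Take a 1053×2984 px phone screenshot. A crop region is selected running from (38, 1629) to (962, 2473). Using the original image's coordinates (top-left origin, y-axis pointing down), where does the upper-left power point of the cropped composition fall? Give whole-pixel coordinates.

Crop width = 962 − 38 = 924 px; one third is 308.00 px.
Crop height = 2473 − 1629 = 844 px; one third is 281.33 px.
The upper-left point is one-third across and one-third down within the crop:
x = 38 + 1 × 308.00 ≈ 346; y = 1629 + 1 × 281.33 ≈ 1910.

x = 346 px, y = 1910 px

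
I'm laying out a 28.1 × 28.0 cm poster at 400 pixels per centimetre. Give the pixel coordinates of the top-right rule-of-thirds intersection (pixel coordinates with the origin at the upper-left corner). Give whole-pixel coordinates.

x = 7493 px, y = 3733 px

In pixels the canvas is 28.1 × 400 = 11240 wide and 28.0 × 400 = 11200 tall.
The top-right point is two-thirds across and one-third down:
x = 2 × 11240/3 ≈ 7493; y = 1 × 11200/3 ≈ 3733.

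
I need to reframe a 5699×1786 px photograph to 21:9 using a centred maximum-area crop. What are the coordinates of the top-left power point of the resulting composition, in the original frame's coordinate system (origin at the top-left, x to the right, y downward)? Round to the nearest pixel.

x = 2155 px, y = 595 px

5699/1786 > 21/9, so the 21:9 crop keeps the full height 1786 and trims width to 1786 × 21/9 = 4167.33 px.
Left offset = (5699 − 4167.33)/2 = 765.83 px; top offset = 0.
Top-left is one-third across and one-third down within the crop:
x = 765.83 + 1 × 4167.33/3 ≈ 2155; y = 0.00 + 1 × 1786.00/3 ≈ 595.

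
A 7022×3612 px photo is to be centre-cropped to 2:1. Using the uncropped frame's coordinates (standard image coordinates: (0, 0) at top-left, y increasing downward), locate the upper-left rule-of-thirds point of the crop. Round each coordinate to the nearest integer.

x = 2341 px, y = 1221 px

7022/3612 < 2/1, so the 2:1 crop keeps the full width 7022 and trims height to 7022 × 1/2 = 3511.00 px.
Top offset = (3612 − 3511.00)/2 = 50.50 px; left offset = 0.
Upper-left is one-third across and one-third down within the crop:
x = 0.00 + 1 × 7022.00/3 ≈ 2341; y = 50.50 + 1 × 3511.00/3 ≈ 1221.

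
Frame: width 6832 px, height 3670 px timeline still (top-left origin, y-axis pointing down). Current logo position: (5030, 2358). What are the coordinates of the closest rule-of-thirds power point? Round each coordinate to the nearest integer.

(4555, 2447)

Third lines: x ∈ {2277, 4555}, y ∈ {1223, 2447}.
5030 is closer to x = 4555; 2358 is closer to y = 2447.
So the nearest intersection is the lower-right power point.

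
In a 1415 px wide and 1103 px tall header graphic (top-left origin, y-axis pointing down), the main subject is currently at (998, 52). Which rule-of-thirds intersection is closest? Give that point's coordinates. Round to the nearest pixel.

Third lines: x ∈ {472, 943}, y ∈ {368, 735}.
998 is closer to x = 943; 52 is closer to y = 368.
So the nearest intersection is the upper-right power point.

(943, 368)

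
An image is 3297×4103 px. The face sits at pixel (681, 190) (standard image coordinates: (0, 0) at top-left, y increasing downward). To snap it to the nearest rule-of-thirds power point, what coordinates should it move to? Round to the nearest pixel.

Third lines: x ∈ {1099, 2198}, y ∈ {1368, 2735}.
681 is closer to x = 1099; 190 is closer to y = 1368.
So the nearest intersection is the upper-left power point.

x = 1099 px, y = 1368 px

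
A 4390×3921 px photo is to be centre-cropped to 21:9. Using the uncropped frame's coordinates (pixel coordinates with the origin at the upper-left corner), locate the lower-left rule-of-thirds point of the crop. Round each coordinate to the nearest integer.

(1463, 2274)

4390/3921 < 21/9, so the 21:9 crop keeps the full width 4390 and trims height to 4390 × 9/21 = 1881.43 px.
Top offset = (3921 − 1881.43)/2 = 1019.79 px; left offset = 0.
Lower-left is one-third across and two-thirds down within the crop:
x = 0.00 + 1 × 4390.00/3 ≈ 1463; y = 1019.79 + 2 × 1881.43/3 ≈ 2274.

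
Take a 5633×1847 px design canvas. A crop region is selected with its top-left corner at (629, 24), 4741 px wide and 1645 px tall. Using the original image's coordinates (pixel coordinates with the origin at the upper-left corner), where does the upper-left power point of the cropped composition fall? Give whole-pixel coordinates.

One third of the crop width 4741 is 1580.33 px.
One third of the crop height 1645 is 548.33 px.
The upper-left point is one-third across and one-third down within the crop:
x = 629 + 1 × 1580.33 ≈ 2209; y = 24 + 1 × 548.33 ≈ 572.

(2209, 572)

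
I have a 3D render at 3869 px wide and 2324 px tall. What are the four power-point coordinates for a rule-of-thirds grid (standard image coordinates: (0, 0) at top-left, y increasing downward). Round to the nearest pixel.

(1290, 775), (2579, 775), (1290, 1549), (2579, 1549)

One third of 3869 is 1289.67; one third of 2324 is 774.67.
Vertical third lines at x = 1290 and x = 2579; horizontal third lines at y = 775 and y = 1549.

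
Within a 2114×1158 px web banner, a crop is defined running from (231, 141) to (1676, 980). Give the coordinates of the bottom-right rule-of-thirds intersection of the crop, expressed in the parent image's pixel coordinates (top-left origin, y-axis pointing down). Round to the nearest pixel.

x = 1194 px, y = 700 px

Crop width = 1676 − 231 = 1445 px; one third is 481.67 px.
Crop height = 980 − 141 = 839 px; one third is 279.67 px.
The bottom-right point is two-thirds across and two-thirds down within the crop:
x = 231 + 2 × 481.67 ≈ 1194; y = 141 + 2 × 279.67 ≈ 700.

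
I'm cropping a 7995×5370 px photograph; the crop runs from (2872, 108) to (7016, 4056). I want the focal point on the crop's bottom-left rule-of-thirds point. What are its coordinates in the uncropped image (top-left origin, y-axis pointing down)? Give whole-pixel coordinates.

Crop width = 7016 − 2872 = 4144 px; one third is 1381.33 px.
Crop height = 4056 − 108 = 3948 px; one third is 1316.00 px.
The bottom-left point is one-third across and two-thirds down within the crop:
x = 2872 + 1 × 1381.33 ≈ 4253; y = 108 + 2 × 1316.00 ≈ 2740.

(4253, 2740)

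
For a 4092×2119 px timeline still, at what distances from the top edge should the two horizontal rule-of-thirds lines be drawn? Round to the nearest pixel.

2119 / 3 = 706.33, so the horizontal lines sit at one and two thirds of 2119.

706 px and 1413 px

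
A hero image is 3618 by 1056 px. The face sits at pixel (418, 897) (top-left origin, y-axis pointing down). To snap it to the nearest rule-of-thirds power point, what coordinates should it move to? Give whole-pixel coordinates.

x = 1206 px, y = 704 px

Third lines: x ∈ {1206, 2412}, y ∈ {352, 704}.
418 is closer to x = 1206; 897 is closer to y = 704.
So the nearest intersection is the lower-left power point.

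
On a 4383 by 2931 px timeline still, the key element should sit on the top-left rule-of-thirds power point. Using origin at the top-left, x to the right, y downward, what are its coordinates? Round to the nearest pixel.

x = 1461 px, y = 977 px

The top-left point sits one-third of the way across and one-third of the way down.
x = 1 × 4383/3 ≈ 1461; y = 1 × 2931/3 ≈ 977.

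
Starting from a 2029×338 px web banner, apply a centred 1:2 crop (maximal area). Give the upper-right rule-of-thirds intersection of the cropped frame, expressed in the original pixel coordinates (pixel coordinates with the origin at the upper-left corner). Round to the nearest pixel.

2029/338 > 1/2, so the 1:2 crop keeps the full height 338 and trims width to 338 × 1/2 = 169.00 px.
Left offset = (2029 − 169.00)/2 = 930.00 px; top offset = 0.
Upper-right is two-thirds across and one-third down within the crop:
x = 930.00 + 2 × 169.00/3 ≈ 1043; y = 0.00 + 1 × 338.00/3 ≈ 113.

(1043, 113)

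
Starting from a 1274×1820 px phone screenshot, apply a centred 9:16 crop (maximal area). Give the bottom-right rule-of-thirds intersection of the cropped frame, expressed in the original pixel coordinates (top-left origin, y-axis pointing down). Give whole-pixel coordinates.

(808, 1213)

1274/1820 > 9/16, so the 9:16 crop keeps the full height 1820 and trims width to 1820 × 9/16 = 1023.75 px.
Left offset = (1274 − 1023.75)/2 = 125.12 px; top offset = 0.
Bottom-right is two-thirds across and two-thirds down within the crop:
x = 125.12 + 2 × 1023.75/3 ≈ 808; y = 0.00 + 2 × 1820.00/3 ≈ 1213.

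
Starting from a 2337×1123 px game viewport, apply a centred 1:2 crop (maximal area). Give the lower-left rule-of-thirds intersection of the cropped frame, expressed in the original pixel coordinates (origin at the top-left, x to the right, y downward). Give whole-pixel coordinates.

2337/1123 > 1/2, so the 1:2 crop keeps the full height 1123 and trims width to 1123 × 1/2 = 561.50 px.
Left offset = (2337 − 561.50)/2 = 887.75 px; top offset = 0.
Lower-left is one-third across and two-thirds down within the crop:
x = 887.75 + 1 × 561.50/3 ≈ 1075; y = 0.00 + 2 × 1123.00/3 ≈ 749.

(1075, 749)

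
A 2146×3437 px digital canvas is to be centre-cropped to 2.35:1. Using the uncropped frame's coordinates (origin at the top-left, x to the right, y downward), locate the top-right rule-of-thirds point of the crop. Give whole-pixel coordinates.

2146/3437 < 2.35/1, so the 2.35:1 crop keeps the full width 2146 and trims height to 2146 × 1/2.35 = 913.19 px.
Top offset = (3437 − 913.19)/2 = 1261.90 px; left offset = 0.
Top-right is two-thirds across and one-third down within the crop:
x = 0.00 + 2 × 2146.00/3 ≈ 1431; y = 1261.90 + 1 × 913.19/3 ≈ 1566.

(1431, 1566)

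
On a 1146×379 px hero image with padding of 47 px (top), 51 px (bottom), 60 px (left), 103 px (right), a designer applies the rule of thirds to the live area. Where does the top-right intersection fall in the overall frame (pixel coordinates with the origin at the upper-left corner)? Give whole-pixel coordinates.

Content width = 1146 − 60 − 103 = 983 px; content height = 379 − 47 − 51 = 281 px.
Top-right is two-thirds across and one-third down within the live area.
x = 60 + 2 × 983/3 = 60 + 655.33 ≈ 715
y = 47 + 1 × 281/3 = 47 + 93.67 ≈ 141

x = 715 px, y = 141 px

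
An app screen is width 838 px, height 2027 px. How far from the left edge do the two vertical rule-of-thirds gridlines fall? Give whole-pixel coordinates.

x = 279 px and x = 559 px

838 / 3 = 279.33, so the vertical lines sit at one and two thirds of 838.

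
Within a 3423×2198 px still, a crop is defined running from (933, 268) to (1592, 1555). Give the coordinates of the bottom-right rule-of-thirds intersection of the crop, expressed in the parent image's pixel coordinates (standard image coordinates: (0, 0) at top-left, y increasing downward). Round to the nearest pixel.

Crop width = 1592 − 933 = 659 px; one third is 219.67 px.
Crop height = 1555 − 268 = 1287 px; one third is 429.00 px.
The bottom-right point is two-thirds across and two-thirds down within the crop:
x = 933 + 2 × 219.67 ≈ 1372; y = 268 + 2 × 429.00 ≈ 1126.

x = 1372 px, y = 1126 px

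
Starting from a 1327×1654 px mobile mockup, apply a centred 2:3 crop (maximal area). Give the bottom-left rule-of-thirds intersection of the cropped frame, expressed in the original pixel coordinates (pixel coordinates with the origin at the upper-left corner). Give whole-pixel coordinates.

x = 480 px, y = 1103 px

1327/1654 > 2/3, so the 2:3 crop keeps the full height 1654 and trims width to 1654 × 2/3 = 1102.67 px.
Left offset = (1327 − 1102.67)/2 = 112.17 px; top offset = 0.
Bottom-left is one-third across and two-thirds down within the crop:
x = 112.17 + 1 × 1102.67/3 ≈ 480; y = 0.00 + 2 × 1654.00/3 ≈ 1103.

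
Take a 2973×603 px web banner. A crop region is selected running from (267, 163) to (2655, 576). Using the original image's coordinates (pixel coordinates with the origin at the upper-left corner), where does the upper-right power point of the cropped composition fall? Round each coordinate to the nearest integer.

Crop width = 2655 − 267 = 2388 px; one third is 796.00 px.
Crop height = 576 − 163 = 413 px; one third is 137.67 px.
The upper-right point is two-thirds across and one-third down within the crop:
x = 267 + 2 × 796.00 ≈ 1859; y = 163 + 1 × 137.67 ≈ 301.

(1859, 301)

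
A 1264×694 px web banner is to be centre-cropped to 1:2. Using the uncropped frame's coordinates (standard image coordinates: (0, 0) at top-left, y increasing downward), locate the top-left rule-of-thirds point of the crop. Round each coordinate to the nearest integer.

(574, 231)

1264/694 > 1/2, so the 1:2 crop keeps the full height 694 and trims width to 694 × 1/2 = 347.00 px.
Left offset = (1264 − 347.00)/2 = 458.50 px; top offset = 0.
Top-left is one-third across and one-third down within the crop:
x = 458.50 + 1 × 347.00/3 ≈ 574; y = 0.00 + 1 × 694.00/3 ≈ 231.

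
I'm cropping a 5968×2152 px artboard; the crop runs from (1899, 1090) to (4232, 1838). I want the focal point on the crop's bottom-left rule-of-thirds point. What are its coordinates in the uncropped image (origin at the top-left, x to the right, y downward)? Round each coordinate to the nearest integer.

x = 2677 px, y = 1589 px

Crop width = 4232 − 1899 = 2333 px; one third is 777.67 px.
Crop height = 1838 − 1090 = 748 px; one third is 249.33 px.
The bottom-left point is one-third across and two-thirds down within the crop:
x = 1899 + 1 × 777.67 ≈ 2677; y = 1090 + 2 × 249.33 ≈ 1589.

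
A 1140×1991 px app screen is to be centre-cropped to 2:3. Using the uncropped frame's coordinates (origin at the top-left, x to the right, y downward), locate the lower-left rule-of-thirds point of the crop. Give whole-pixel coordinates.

x = 380 px, y = 1281 px

1140/1991 < 2/3, so the 2:3 crop keeps the full width 1140 and trims height to 1140 × 3/2 = 1710.00 px.
Top offset = (1991 − 1710.00)/2 = 140.50 px; left offset = 0.
Lower-left is one-third across and two-thirds down within the crop:
x = 0.00 + 1 × 1140.00/3 ≈ 380; y = 140.50 + 2 × 1710.00/3 ≈ 1281.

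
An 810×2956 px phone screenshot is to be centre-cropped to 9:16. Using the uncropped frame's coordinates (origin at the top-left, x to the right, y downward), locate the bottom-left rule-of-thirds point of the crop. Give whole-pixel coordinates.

(270, 1718)

810/2956 < 9/16, so the 9:16 crop keeps the full width 810 and trims height to 810 × 16/9 = 1440.00 px.
Top offset = (2956 − 1440.00)/2 = 758.00 px; left offset = 0.
Bottom-left is one-third across and two-thirds down within the crop:
x = 0.00 + 1 × 810.00/3 ≈ 270; y = 758.00 + 2 × 1440.00/3 ≈ 1718.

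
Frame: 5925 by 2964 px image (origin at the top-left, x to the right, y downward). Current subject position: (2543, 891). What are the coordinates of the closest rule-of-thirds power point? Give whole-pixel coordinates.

x = 1975 px, y = 988 px

Third lines: x ∈ {1975, 3950}, y ∈ {988, 1976}.
2543 is closer to x = 1975; 891 is closer to y = 988.
So the nearest intersection is the upper-left power point.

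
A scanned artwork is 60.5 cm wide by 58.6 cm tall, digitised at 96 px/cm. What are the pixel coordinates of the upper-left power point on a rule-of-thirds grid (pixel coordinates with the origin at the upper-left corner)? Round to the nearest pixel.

(1936, 1875)

In pixels the canvas is 60.5 × 96 = 5808 wide and 58.6 × 96 = 5625.6 tall.
The upper-left point is one-third across and one-third down:
x = 1 × 5808/3 ≈ 1936; y = 1 × 5625.6/3 ≈ 1875.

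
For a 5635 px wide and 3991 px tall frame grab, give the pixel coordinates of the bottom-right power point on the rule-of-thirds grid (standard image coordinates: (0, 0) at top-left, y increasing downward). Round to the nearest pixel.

(3757, 2661)

The bottom-right point sits two-thirds of the way across and two-thirds of the way down.
x = 2 × 5635/3 ≈ 3757; y = 2 × 3991/3 ≈ 2661.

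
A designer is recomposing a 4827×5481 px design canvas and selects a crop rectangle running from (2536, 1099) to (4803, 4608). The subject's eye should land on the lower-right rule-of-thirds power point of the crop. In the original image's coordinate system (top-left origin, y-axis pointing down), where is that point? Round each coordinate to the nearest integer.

(4047, 3438)

Crop width = 4803 − 2536 = 2267 px; one third is 755.67 px.
Crop height = 4608 − 1099 = 3509 px; one third is 1169.67 px.
The lower-right point is two-thirds across and two-thirds down within the crop:
x = 2536 + 2 × 755.67 ≈ 4047; y = 1099 + 2 × 1169.67 ≈ 3438.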